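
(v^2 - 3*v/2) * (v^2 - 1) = v^4 - 3*v^3/2 - v^2 + 3*v/2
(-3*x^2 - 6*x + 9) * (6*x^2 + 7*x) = -18*x^4 - 57*x^3 + 12*x^2 + 63*x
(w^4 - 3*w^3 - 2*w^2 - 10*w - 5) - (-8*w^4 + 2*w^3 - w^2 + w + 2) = 9*w^4 - 5*w^3 - w^2 - 11*w - 7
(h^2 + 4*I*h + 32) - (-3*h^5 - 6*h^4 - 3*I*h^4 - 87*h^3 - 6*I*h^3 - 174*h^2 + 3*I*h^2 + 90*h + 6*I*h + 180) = 3*h^5 + 6*h^4 + 3*I*h^4 + 87*h^3 + 6*I*h^3 + 175*h^2 - 3*I*h^2 - 90*h - 2*I*h - 148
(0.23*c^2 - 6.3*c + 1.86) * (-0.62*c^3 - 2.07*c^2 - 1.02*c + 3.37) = -0.1426*c^5 + 3.4299*c^4 + 11.6532*c^3 + 3.3509*c^2 - 23.1282*c + 6.2682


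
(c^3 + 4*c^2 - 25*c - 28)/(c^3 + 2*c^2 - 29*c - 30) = (c^2 + 3*c - 28)/(c^2 + c - 30)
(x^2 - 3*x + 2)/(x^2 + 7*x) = (x^2 - 3*x + 2)/(x*(x + 7))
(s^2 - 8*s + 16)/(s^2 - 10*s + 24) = (s - 4)/(s - 6)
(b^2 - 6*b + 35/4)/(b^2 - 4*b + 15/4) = (2*b - 7)/(2*b - 3)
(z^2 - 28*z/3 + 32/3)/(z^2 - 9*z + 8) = (z - 4/3)/(z - 1)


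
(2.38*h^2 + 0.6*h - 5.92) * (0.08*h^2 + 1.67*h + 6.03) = 0.1904*h^4 + 4.0226*h^3 + 14.8798*h^2 - 6.2684*h - 35.6976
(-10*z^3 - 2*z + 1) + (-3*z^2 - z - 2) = -10*z^3 - 3*z^2 - 3*z - 1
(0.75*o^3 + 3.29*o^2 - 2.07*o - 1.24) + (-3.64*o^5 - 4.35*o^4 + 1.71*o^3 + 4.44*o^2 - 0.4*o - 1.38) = -3.64*o^5 - 4.35*o^4 + 2.46*o^3 + 7.73*o^2 - 2.47*o - 2.62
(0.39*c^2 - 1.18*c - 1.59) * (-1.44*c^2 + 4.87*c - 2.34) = -0.5616*c^4 + 3.5985*c^3 - 4.3696*c^2 - 4.9821*c + 3.7206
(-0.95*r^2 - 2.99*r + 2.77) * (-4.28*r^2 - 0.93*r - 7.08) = 4.066*r^4 + 13.6807*r^3 - 2.3489*r^2 + 18.5931*r - 19.6116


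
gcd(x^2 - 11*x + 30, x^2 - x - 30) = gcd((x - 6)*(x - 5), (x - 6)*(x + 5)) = x - 6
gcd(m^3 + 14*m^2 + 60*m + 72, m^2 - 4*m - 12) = m + 2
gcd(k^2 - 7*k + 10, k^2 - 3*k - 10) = k - 5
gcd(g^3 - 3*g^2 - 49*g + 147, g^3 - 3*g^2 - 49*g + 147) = g^3 - 3*g^2 - 49*g + 147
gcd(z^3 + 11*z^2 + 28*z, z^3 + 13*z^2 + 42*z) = z^2 + 7*z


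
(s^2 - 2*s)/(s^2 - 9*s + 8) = s*(s - 2)/(s^2 - 9*s + 8)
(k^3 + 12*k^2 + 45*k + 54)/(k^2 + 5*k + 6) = (k^2 + 9*k + 18)/(k + 2)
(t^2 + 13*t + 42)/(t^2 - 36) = (t + 7)/(t - 6)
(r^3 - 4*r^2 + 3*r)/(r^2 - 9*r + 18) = r*(r - 1)/(r - 6)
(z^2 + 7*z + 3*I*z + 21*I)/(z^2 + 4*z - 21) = (z + 3*I)/(z - 3)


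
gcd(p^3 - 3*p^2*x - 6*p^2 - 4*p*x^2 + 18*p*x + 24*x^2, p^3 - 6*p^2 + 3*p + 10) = 1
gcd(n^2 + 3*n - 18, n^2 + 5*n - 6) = n + 6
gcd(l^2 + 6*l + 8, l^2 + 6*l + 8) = l^2 + 6*l + 8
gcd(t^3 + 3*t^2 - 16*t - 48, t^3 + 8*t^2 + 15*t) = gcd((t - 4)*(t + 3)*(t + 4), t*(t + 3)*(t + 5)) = t + 3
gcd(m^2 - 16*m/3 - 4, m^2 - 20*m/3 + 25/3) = 1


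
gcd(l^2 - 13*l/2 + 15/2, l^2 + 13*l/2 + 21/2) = 1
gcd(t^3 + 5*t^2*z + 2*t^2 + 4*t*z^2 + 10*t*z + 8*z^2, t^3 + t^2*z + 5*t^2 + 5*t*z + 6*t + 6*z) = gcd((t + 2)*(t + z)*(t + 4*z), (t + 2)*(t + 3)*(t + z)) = t^2 + t*z + 2*t + 2*z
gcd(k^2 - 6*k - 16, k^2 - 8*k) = k - 8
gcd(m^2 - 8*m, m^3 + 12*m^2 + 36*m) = m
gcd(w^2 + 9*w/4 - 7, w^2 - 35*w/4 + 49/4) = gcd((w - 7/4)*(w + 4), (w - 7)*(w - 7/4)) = w - 7/4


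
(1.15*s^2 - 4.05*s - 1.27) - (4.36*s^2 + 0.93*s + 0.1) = -3.21*s^2 - 4.98*s - 1.37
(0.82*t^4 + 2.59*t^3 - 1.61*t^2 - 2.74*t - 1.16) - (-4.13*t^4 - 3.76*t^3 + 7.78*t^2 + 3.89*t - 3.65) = 4.95*t^4 + 6.35*t^3 - 9.39*t^2 - 6.63*t + 2.49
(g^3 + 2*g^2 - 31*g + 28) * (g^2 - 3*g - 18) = g^5 - g^4 - 55*g^3 + 85*g^2 + 474*g - 504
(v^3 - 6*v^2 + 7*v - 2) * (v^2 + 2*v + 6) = v^5 - 4*v^4 + v^3 - 24*v^2 + 38*v - 12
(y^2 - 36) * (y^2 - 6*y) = y^4 - 6*y^3 - 36*y^2 + 216*y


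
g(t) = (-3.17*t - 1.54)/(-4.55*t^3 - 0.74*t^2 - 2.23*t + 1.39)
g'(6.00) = -0.01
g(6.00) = 0.02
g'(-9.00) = 0.00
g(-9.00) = 0.01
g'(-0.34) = -1.72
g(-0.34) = -0.21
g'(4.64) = -0.01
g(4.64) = 0.03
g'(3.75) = -0.03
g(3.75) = 0.05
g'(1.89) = -0.22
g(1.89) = 0.21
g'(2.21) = -0.14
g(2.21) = 0.15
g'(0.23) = -16.25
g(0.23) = -2.90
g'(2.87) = -0.06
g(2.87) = 0.09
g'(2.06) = -0.17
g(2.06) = 0.17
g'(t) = (-3.17*t - 1.54)*(13.65*t^2 + 1.48*t + 2.23)/(-4.55*t^3 - 0.74*t^2 - 2.23*t + 1.39)^2 - 3.17/(-4.55*t^3 - 0.74*t^2 - 2.23*t + 1.39)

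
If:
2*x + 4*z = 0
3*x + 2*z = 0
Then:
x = 0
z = 0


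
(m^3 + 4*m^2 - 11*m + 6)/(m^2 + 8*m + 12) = (m^2 - 2*m + 1)/(m + 2)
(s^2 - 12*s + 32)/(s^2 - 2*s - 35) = (-s^2 + 12*s - 32)/(-s^2 + 2*s + 35)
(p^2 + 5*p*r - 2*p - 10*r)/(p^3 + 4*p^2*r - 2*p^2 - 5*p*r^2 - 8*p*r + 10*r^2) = 1/(p - r)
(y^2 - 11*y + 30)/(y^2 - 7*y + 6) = (y - 5)/(y - 1)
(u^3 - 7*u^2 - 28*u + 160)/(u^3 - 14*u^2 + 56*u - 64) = (u + 5)/(u - 2)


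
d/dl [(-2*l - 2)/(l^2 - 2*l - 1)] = 2*(-l^2 + 2*l + 2*(l - 1)*(l + 1) + 1)/(-l^2 + 2*l + 1)^2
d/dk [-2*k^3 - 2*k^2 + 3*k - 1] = -6*k^2 - 4*k + 3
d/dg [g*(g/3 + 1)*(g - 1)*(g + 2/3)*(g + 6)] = 5*g^4/3 + 104*g^3/9 + 43*g^2/3 - 8*g - 4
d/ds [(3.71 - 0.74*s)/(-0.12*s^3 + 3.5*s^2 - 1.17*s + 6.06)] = (-0.1776*s^3 + 3.9256*s^2 - 25.97*s - 0.1437)/(0.0144*s^6 - 0.84*s^5 + 12.5308*s^4 - 9.6444*s^3 + 43.7889*s^2 - 14.1804*s + 36.7236)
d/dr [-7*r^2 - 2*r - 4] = -14*r - 2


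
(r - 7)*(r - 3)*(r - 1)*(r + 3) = r^4 - 8*r^3 - 2*r^2 + 72*r - 63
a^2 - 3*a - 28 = (a - 7)*(a + 4)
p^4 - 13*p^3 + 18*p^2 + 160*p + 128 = (p - 8)^2*(p + 1)*(p + 2)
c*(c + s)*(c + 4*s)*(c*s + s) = c^4*s + 5*c^3*s^2 + c^3*s + 4*c^2*s^3 + 5*c^2*s^2 + 4*c*s^3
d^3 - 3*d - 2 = (d - 2)*(d + 1)^2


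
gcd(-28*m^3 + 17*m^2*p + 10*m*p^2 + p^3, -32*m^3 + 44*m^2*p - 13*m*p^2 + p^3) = -m + p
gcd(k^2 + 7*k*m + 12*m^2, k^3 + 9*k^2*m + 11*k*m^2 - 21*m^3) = k + 3*m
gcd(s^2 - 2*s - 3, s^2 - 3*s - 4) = s + 1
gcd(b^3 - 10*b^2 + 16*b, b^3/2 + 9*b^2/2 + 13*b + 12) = 1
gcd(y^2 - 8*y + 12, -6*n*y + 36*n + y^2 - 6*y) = y - 6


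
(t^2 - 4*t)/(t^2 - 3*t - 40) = t*(4 - t)/(-t^2 + 3*t + 40)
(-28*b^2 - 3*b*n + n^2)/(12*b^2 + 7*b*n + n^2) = (-7*b + n)/(3*b + n)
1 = 1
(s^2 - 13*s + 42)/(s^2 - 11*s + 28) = (s - 6)/(s - 4)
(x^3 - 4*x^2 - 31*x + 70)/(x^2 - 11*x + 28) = (x^2 + 3*x - 10)/(x - 4)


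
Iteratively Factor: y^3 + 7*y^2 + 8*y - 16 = (y + 4)*(y^2 + 3*y - 4) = (y - 1)*(y + 4)*(y + 4)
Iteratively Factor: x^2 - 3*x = (x)*(x - 3)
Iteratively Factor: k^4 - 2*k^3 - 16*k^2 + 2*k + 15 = (k + 3)*(k^3 - 5*k^2 - k + 5) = (k + 1)*(k + 3)*(k^2 - 6*k + 5) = (k - 1)*(k + 1)*(k + 3)*(k - 5)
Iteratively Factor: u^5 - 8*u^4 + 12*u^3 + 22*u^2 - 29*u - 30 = (u + 1)*(u^4 - 9*u^3 + 21*u^2 + u - 30) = (u - 5)*(u + 1)*(u^3 - 4*u^2 + u + 6) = (u - 5)*(u + 1)^2*(u^2 - 5*u + 6) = (u - 5)*(u - 3)*(u + 1)^2*(u - 2)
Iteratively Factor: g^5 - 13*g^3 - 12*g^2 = (g)*(g^4 - 13*g^2 - 12*g) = g*(g + 3)*(g^3 - 3*g^2 - 4*g) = g^2*(g + 3)*(g^2 - 3*g - 4) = g^2*(g + 1)*(g + 3)*(g - 4)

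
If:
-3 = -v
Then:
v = 3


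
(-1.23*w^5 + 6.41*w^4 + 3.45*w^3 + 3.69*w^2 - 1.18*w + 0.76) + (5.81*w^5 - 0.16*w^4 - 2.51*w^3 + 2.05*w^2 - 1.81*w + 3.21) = 4.58*w^5 + 6.25*w^4 + 0.94*w^3 + 5.74*w^2 - 2.99*w + 3.97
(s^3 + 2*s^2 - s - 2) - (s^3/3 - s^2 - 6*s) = 2*s^3/3 + 3*s^2 + 5*s - 2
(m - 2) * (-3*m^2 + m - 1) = -3*m^3 + 7*m^2 - 3*m + 2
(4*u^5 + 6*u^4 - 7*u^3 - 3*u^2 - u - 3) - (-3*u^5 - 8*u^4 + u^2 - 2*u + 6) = 7*u^5 + 14*u^4 - 7*u^3 - 4*u^2 + u - 9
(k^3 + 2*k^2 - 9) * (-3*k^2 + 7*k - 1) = -3*k^5 + k^4 + 13*k^3 + 25*k^2 - 63*k + 9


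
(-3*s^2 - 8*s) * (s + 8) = -3*s^3 - 32*s^2 - 64*s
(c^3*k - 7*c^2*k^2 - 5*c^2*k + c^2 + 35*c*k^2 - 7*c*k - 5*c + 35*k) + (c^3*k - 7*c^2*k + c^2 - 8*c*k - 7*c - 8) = 2*c^3*k - 7*c^2*k^2 - 12*c^2*k + 2*c^2 + 35*c*k^2 - 15*c*k - 12*c + 35*k - 8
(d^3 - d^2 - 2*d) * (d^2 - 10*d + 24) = d^5 - 11*d^4 + 32*d^3 - 4*d^2 - 48*d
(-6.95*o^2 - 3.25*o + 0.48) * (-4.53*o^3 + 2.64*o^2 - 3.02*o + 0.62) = 31.4835*o^5 - 3.6255*o^4 + 10.2346*o^3 + 6.7732*o^2 - 3.4646*o + 0.2976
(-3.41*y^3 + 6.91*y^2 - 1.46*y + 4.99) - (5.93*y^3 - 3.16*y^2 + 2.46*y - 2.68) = -9.34*y^3 + 10.07*y^2 - 3.92*y + 7.67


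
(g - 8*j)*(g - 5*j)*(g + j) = g^3 - 12*g^2*j + 27*g*j^2 + 40*j^3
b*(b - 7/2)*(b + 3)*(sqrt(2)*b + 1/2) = sqrt(2)*b^4 - sqrt(2)*b^3/2 + b^3/2 - 21*sqrt(2)*b^2/2 - b^2/4 - 21*b/4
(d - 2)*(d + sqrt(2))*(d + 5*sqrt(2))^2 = d^4 - 2*d^3 + 11*sqrt(2)*d^3 - 22*sqrt(2)*d^2 + 70*d^2 - 140*d + 50*sqrt(2)*d - 100*sqrt(2)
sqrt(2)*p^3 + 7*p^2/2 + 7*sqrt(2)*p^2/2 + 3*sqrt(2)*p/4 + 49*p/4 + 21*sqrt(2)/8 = (p + 7/2)*(p + 3*sqrt(2)/2)*(sqrt(2)*p + 1/2)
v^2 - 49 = (v - 7)*(v + 7)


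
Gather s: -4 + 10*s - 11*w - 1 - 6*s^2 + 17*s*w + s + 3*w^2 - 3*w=-6*s^2 + s*(17*w + 11) + 3*w^2 - 14*w - 5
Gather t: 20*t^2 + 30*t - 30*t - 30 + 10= 20*t^2 - 20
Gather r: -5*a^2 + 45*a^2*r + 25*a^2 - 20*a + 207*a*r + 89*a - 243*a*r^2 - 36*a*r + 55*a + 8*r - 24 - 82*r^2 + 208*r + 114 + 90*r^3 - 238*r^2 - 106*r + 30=20*a^2 + 124*a + 90*r^3 + r^2*(-243*a - 320) + r*(45*a^2 + 171*a + 110) + 120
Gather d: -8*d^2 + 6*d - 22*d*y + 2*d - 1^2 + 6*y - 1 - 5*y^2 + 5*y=-8*d^2 + d*(8 - 22*y) - 5*y^2 + 11*y - 2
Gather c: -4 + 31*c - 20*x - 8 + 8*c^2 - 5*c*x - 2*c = 8*c^2 + c*(29 - 5*x) - 20*x - 12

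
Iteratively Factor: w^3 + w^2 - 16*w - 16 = (w + 4)*(w^2 - 3*w - 4) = (w + 1)*(w + 4)*(w - 4)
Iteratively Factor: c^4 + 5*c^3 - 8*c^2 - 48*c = (c + 4)*(c^3 + c^2 - 12*c) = (c + 4)^2*(c^2 - 3*c) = c*(c + 4)^2*(c - 3)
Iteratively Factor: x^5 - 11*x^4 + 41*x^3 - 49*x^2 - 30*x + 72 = (x - 2)*(x^4 - 9*x^3 + 23*x^2 - 3*x - 36) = (x - 3)*(x - 2)*(x^3 - 6*x^2 + 5*x + 12) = (x - 3)^2*(x - 2)*(x^2 - 3*x - 4) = (x - 3)^2*(x - 2)*(x + 1)*(x - 4)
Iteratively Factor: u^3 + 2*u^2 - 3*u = (u)*(u^2 + 2*u - 3) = u*(u + 3)*(u - 1)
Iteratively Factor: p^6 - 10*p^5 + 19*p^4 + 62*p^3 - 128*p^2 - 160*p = (p)*(p^5 - 10*p^4 + 19*p^3 + 62*p^2 - 128*p - 160) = p*(p - 4)*(p^4 - 6*p^3 - 5*p^2 + 42*p + 40) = p*(p - 4)^2*(p^3 - 2*p^2 - 13*p - 10) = p*(p - 4)^2*(p + 2)*(p^2 - 4*p - 5) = p*(p - 4)^2*(p + 1)*(p + 2)*(p - 5)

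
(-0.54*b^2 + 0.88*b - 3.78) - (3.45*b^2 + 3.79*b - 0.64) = -3.99*b^2 - 2.91*b - 3.14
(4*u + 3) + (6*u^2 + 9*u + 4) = 6*u^2 + 13*u + 7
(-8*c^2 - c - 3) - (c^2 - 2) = -9*c^2 - c - 1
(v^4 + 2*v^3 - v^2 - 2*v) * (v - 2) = v^5 - 5*v^3 + 4*v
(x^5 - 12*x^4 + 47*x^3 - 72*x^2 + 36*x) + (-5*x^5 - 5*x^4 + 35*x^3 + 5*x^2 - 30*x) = -4*x^5 - 17*x^4 + 82*x^3 - 67*x^2 + 6*x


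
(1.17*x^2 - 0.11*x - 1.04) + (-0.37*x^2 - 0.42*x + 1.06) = 0.8*x^2 - 0.53*x + 0.02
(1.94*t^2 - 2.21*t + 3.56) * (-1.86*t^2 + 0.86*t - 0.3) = -3.6084*t^4 + 5.779*t^3 - 9.1042*t^2 + 3.7246*t - 1.068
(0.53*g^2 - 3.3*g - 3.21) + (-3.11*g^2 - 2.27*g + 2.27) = -2.58*g^2 - 5.57*g - 0.94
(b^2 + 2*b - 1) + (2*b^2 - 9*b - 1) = 3*b^2 - 7*b - 2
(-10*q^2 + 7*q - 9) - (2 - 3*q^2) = -7*q^2 + 7*q - 11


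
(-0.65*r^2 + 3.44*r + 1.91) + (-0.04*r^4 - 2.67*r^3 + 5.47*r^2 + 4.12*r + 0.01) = -0.04*r^4 - 2.67*r^3 + 4.82*r^2 + 7.56*r + 1.92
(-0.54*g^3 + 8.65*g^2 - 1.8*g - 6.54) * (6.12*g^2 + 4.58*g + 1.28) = -3.3048*g^5 + 50.4648*g^4 + 27.9098*g^3 - 37.1968*g^2 - 32.2572*g - 8.3712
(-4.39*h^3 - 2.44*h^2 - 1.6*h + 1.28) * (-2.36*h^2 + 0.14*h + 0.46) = 10.3604*h^5 + 5.1438*h^4 + 1.415*h^3 - 4.3672*h^2 - 0.5568*h + 0.5888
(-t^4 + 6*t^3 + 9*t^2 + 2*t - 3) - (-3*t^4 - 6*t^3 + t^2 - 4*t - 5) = 2*t^4 + 12*t^3 + 8*t^2 + 6*t + 2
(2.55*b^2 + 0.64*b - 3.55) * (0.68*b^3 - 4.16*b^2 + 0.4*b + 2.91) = 1.734*b^5 - 10.1728*b^4 - 4.0564*b^3 + 22.4445*b^2 + 0.4424*b - 10.3305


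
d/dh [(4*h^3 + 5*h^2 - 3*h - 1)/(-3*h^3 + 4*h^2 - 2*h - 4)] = (31*h^4 - 34*h^3 - 55*h^2 - 32*h + 10)/(9*h^6 - 24*h^5 + 28*h^4 + 8*h^3 - 28*h^2 + 16*h + 16)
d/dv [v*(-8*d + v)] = -8*d + 2*v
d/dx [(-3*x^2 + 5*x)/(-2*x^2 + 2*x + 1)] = (4*x^2 - 6*x + 5)/(4*x^4 - 8*x^3 + 4*x + 1)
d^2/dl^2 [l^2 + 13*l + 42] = 2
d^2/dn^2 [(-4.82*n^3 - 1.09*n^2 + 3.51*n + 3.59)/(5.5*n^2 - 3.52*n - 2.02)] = (-5.6843418860808e-14*n^4 - 56.3936560000001*n^3 + 373.292832*n^2 - 301.042968*n + 109.922592)/(166.375*n^6 - 319.44*n^5 + 21.1266*n^4 + 191.028992*n^3 - 7.759224*n^2 - 43.089024*n - 8.242408)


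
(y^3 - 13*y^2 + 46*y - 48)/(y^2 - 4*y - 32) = (y^2 - 5*y + 6)/(y + 4)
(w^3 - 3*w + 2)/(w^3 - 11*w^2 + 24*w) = (w^3 - 3*w + 2)/(w*(w^2 - 11*w + 24))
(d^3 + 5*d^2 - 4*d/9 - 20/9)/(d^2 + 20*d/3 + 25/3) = (9*d^2 - 4)/(3*(3*d + 5))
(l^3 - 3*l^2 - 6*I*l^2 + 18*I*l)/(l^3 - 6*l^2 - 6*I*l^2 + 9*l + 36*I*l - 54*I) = l/(l - 3)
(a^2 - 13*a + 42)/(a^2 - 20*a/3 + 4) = 3*(a - 7)/(3*a - 2)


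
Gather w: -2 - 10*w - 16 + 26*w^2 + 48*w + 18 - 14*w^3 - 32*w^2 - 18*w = -14*w^3 - 6*w^2 + 20*w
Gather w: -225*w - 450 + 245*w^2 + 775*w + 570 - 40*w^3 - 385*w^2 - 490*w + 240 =-40*w^3 - 140*w^2 + 60*w + 360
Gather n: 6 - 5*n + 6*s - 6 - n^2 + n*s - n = -n^2 + n*(s - 6) + 6*s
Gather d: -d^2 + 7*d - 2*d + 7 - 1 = -d^2 + 5*d + 6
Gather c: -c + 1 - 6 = -c - 5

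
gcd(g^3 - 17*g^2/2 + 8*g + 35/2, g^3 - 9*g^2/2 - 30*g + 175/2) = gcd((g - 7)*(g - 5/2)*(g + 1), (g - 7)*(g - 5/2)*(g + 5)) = g^2 - 19*g/2 + 35/2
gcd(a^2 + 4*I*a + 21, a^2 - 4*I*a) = 1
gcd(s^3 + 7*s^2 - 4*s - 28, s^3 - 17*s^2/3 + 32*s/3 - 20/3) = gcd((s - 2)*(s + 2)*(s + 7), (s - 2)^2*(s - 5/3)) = s - 2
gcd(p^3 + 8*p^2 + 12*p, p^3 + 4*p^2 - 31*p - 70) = p + 2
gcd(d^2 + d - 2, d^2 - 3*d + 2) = d - 1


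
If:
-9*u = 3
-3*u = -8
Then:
No Solution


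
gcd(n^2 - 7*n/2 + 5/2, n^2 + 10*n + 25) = 1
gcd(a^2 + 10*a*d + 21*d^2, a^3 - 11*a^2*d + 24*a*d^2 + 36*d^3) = 1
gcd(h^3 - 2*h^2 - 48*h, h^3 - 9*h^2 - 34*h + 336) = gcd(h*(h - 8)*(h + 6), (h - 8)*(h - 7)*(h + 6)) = h^2 - 2*h - 48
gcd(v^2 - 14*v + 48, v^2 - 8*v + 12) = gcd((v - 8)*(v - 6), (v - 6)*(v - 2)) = v - 6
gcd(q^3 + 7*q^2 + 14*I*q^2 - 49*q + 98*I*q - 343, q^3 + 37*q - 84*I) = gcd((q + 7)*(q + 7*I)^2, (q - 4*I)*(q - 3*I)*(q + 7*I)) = q + 7*I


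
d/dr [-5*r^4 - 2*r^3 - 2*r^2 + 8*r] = -20*r^3 - 6*r^2 - 4*r + 8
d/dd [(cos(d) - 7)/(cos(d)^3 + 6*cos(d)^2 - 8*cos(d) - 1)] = (-165*cos(d) - 15*cos(2*d) + cos(3*d) + 99)*sin(d)/(2*(cos(d)^3 + 6*cos(d)^2 - 8*cos(d) - 1)^2)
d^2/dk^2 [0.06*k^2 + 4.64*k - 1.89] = 0.120000000000000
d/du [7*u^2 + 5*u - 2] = 14*u + 5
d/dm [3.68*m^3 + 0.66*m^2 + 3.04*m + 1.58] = 11.04*m^2 + 1.32*m + 3.04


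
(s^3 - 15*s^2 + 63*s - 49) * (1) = s^3 - 15*s^2 + 63*s - 49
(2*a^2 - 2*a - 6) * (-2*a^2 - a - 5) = -4*a^4 + 2*a^3 + 4*a^2 + 16*a + 30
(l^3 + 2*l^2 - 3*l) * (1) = l^3 + 2*l^2 - 3*l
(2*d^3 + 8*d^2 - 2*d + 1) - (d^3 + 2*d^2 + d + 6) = d^3 + 6*d^2 - 3*d - 5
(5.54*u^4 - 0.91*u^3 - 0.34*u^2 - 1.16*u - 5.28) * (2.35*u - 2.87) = 13.019*u^5 - 18.0383*u^4 + 1.8127*u^3 - 1.7502*u^2 - 9.0788*u + 15.1536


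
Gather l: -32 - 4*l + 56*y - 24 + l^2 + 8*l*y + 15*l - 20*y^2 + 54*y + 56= l^2 + l*(8*y + 11) - 20*y^2 + 110*y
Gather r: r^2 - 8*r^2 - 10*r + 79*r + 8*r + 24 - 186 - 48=-7*r^2 + 77*r - 210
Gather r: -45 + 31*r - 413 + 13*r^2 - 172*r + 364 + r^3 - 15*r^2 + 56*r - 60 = r^3 - 2*r^2 - 85*r - 154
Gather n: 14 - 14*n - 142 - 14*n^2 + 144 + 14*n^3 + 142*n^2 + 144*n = 14*n^3 + 128*n^2 + 130*n + 16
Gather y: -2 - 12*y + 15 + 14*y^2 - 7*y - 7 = 14*y^2 - 19*y + 6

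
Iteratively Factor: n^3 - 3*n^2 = (n - 3)*(n^2) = n*(n - 3)*(n)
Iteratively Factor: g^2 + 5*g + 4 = (g + 1)*(g + 4)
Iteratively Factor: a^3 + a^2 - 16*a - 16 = (a - 4)*(a^2 + 5*a + 4) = (a - 4)*(a + 4)*(a + 1)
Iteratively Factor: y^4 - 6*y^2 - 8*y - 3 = (y - 3)*(y^3 + 3*y^2 + 3*y + 1) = (y - 3)*(y + 1)*(y^2 + 2*y + 1) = (y - 3)*(y + 1)^2*(y + 1)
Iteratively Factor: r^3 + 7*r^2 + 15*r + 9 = (r + 1)*(r^2 + 6*r + 9) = (r + 1)*(r + 3)*(r + 3)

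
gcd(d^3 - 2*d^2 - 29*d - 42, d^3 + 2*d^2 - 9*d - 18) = d^2 + 5*d + 6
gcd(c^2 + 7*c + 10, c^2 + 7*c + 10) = c^2 + 7*c + 10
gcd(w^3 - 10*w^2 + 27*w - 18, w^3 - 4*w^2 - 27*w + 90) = w^2 - 9*w + 18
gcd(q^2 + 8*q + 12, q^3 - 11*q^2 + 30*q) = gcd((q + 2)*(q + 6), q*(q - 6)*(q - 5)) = 1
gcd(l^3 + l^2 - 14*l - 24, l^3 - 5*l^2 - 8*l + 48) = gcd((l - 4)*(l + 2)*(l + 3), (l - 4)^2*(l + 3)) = l^2 - l - 12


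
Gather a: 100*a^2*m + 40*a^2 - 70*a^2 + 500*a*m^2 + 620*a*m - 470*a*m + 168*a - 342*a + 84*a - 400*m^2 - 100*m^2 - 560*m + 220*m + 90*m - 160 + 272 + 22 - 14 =a^2*(100*m - 30) + a*(500*m^2 + 150*m - 90) - 500*m^2 - 250*m + 120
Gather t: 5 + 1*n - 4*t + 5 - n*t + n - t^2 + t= 2*n - t^2 + t*(-n - 3) + 10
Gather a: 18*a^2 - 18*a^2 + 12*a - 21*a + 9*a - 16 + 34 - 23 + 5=0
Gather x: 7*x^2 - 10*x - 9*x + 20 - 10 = 7*x^2 - 19*x + 10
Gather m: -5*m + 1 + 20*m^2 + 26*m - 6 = 20*m^2 + 21*m - 5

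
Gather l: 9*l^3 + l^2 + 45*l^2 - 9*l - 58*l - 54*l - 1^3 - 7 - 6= 9*l^3 + 46*l^2 - 121*l - 14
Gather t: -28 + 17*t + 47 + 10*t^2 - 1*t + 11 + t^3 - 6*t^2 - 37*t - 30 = t^3 + 4*t^2 - 21*t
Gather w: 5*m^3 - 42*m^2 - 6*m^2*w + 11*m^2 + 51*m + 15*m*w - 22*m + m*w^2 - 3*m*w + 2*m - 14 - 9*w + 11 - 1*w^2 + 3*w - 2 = 5*m^3 - 31*m^2 + 31*m + w^2*(m - 1) + w*(-6*m^2 + 12*m - 6) - 5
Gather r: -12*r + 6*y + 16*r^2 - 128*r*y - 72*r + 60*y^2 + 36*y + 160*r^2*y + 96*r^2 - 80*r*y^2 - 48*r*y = r^2*(160*y + 112) + r*(-80*y^2 - 176*y - 84) + 60*y^2 + 42*y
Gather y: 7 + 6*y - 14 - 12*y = -6*y - 7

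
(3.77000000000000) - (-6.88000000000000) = 10.6500000000000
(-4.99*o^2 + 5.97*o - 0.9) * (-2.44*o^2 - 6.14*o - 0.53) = 12.1756*o^4 + 16.0718*o^3 - 31.8151*o^2 + 2.3619*o + 0.477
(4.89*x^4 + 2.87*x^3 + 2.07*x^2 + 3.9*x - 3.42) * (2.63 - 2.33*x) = -11.3937*x^5 + 6.1736*x^4 + 2.725*x^3 - 3.6429*x^2 + 18.2256*x - 8.9946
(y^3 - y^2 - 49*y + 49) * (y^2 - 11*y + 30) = y^5 - 12*y^4 - 8*y^3 + 558*y^2 - 2009*y + 1470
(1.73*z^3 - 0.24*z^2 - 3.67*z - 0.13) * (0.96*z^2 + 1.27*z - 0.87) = 1.6608*z^5 + 1.9667*z^4 - 5.3331*z^3 - 4.5769*z^2 + 3.0278*z + 0.1131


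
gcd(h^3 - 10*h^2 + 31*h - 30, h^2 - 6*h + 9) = h - 3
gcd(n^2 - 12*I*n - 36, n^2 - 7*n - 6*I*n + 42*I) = n - 6*I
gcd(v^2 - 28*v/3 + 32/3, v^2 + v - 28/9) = v - 4/3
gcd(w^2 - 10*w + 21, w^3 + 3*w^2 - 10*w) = 1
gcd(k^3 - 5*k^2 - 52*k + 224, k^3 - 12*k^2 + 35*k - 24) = k - 8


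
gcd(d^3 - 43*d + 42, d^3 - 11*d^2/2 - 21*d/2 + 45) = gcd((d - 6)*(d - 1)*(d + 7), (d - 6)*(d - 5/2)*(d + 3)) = d - 6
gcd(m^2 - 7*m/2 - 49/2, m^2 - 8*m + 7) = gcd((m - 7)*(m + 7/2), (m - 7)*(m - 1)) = m - 7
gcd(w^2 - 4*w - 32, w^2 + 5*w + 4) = w + 4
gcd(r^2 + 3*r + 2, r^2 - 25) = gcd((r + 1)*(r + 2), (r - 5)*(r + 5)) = 1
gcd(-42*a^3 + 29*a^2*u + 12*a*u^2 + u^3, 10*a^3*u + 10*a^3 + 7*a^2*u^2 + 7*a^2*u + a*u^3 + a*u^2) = 1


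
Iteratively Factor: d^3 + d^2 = (d)*(d^2 + d) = d^2*(d + 1)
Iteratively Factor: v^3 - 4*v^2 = (v)*(v^2 - 4*v) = v^2*(v - 4)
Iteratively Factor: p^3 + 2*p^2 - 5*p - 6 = (p - 2)*(p^2 + 4*p + 3) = (p - 2)*(p + 3)*(p + 1)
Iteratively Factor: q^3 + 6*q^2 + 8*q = (q + 4)*(q^2 + 2*q) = (q + 2)*(q + 4)*(q)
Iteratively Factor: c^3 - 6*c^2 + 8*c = (c)*(c^2 - 6*c + 8) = c*(c - 2)*(c - 4)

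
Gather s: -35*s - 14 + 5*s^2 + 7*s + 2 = 5*s^2 - 28*s - 12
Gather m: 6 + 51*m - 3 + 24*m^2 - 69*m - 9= 24*m^2 - 18*m - 6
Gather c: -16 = -16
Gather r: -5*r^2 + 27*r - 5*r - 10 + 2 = -5*r^2 + 22*r - 8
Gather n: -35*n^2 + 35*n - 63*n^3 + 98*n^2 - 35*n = -63*n^3 + 63*n^2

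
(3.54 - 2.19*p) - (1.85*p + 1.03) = 2.51 - 4.04*p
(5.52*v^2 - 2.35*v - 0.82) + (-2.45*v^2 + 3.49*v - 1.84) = 3.07*v^2 + 1.14*v - 2.66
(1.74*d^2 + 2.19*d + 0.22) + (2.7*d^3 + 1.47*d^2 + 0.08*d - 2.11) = 2.7*d^3 + 3.21*d^2 + 2.27*d - 1.89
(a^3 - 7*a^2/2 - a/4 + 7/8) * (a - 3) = a^4 - 13*a^3/2 + 41*a^2/4 + 13*a/8 - 21/8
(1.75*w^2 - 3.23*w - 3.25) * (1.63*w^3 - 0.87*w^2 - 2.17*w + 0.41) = 2.8525*w^5 - 6.7874*w^4 - 6.2849*w^3 + 10.5541*w^2 + 5.7282*w - 1.3325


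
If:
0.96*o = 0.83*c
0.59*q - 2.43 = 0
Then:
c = 1.1566265060241*o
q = 4.12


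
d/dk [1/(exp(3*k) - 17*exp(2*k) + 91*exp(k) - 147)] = (-3*exp(2*k) + 34*exp(k) - 91)*exp(k)/(exp(3*k) - 17*exp(2*k) + 91*exp(k) - 147)^2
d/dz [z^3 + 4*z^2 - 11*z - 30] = 3*z^2 + 8*z - 11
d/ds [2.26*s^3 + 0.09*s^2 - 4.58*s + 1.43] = 6.78*s^2 + 0.18*s - 4.58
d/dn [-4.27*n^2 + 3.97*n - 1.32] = 3.97 - 8.54*n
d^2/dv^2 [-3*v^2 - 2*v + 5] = -6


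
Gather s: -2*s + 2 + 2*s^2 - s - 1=2*s^2 - 3*s + 1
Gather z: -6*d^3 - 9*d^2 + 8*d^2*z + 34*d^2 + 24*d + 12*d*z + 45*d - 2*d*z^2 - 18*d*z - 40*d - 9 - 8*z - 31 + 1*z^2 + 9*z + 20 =-6*d^3 + 25*d^2 + 29*d + z^2*(1 - 2*d) + z*(8*d^2 - 6*d + 1) - 20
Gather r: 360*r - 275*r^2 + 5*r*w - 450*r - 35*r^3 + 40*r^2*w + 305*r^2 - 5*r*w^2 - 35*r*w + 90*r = -35*r^3 + r^2*(40*w + 30) + r*(-5*w^2 - 30*w)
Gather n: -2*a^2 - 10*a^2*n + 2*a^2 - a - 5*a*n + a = n*(-10*a^2 - 5*a)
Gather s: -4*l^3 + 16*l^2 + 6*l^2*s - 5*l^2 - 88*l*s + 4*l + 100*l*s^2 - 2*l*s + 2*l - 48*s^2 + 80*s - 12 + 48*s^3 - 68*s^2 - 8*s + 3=-4*l^3 + 11*l^2 + 6*l + 48*s^3 + s^2*(100*l - 116) + s*(6*l^2 - 90*l + 72) - 9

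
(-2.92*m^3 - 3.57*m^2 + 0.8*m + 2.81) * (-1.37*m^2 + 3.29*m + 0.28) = 4.0004*m^5 - 4.7159*m^4 - 13.6589*m^3 - 2.2173*m^2 + 9.4689*m + 0.7868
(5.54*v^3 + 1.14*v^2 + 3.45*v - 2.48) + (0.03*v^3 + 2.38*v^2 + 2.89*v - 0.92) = 5.57*v^3 + 3.52*v^2 + 6.34*v - 3.4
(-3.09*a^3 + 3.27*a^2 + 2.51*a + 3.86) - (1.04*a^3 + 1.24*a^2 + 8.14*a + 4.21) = -4.13*a^3 + 2.03*a^2 - 5.63*a - 0.35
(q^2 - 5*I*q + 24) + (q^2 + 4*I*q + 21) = 2*q^2 - I*q + 45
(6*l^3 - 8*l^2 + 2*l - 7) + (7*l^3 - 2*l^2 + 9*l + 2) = 13*l^3 - 10*l^2 + 11*l - 5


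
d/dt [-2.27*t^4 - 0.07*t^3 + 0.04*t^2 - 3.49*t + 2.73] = -9.08*t^3 - 0.21*t^2 + 0.08*t - 3.49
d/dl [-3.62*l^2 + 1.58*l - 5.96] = 1.58 - 7.24*l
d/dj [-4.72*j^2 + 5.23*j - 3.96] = 5.23 - 9.44*j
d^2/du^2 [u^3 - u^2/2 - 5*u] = 6*u - 1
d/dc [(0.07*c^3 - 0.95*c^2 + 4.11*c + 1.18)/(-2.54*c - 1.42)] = (-0.3556*c^3 + 2.1148*c^2 + 2.698*c - 2.839)/(6.4516*c^2 + 7.2136*c + 2.0164)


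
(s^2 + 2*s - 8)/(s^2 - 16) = (s - 2)/(s - 4)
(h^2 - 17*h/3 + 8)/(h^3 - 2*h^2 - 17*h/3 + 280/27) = 9*(h - 3)/(9*h^2 + 6*h - 35)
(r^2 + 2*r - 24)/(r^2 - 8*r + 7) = (r^2 + 2*r - 24)/(r^2 - 8*r + 7)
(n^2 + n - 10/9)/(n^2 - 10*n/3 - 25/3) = (n - 2/3)/(n - 5)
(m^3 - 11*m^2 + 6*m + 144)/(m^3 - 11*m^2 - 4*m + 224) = (m^2 - 3*m - 18)/(m^2 - 3*m - 28)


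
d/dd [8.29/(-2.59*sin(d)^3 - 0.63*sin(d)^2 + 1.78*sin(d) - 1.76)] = (64.4133*sin(d)^2 + 10.4454*sin(d) - 14.7562)*cos(d)/(2.59*sin(d)^3 + 0.63*sin(d)^2 - 1.78*sin(d) + 1.76)^2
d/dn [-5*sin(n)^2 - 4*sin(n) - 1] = -2*(5*sin(n) + 2)*cos(n)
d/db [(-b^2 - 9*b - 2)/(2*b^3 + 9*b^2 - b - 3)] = (2*b^4 + 36*b^3 + 94*b^2 + 42*b + 25)/(4*b^6 + 36*b^5 + 77*b^4 - 30*b^3 - 53*b^2 + 6*b + 9)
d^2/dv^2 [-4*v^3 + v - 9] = -24*v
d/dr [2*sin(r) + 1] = 2*cos(r)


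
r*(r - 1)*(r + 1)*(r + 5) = r^4 + 5*r^3 - r^2 - 5*r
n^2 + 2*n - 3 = (n - 1)*(n + 3)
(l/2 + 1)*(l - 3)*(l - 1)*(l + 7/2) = l^4/2 + 3*l^3/4 - 6*l^2 - 23*l/4 + 21/2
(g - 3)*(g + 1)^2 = g^3 - g^2 - 5*g - 3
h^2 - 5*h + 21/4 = (h - 7/2)*(h - 3/2)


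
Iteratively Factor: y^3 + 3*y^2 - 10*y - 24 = (y - 3)*(y^2 + 6*y + 8) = (y - 3)*(y + 4)*(y + 2)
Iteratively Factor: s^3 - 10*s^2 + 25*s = (s - 5)*(s^2 - 5*s) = (s - 5)^2*(s)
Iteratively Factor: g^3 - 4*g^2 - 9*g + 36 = (g + 3)*(g^2 - 7*g + 12) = (g - 4)*(g + 3)*(g - 3)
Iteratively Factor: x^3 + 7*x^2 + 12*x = (x + 4)*(x^2 + 3*x) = x*(x + 4)*(x + 3)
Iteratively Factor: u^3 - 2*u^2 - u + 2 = (u - 1)*(u^2 - u - 2) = (u - 2)*(u - 1)*(u + 1)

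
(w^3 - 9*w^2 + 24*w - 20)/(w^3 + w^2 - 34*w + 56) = (w^2 - 7*w + 10)/(w^2 + 3*w - 28)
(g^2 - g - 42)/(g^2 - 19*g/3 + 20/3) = 3*(g^2 - g - 42)/(3*g^2 - 19*g + 20)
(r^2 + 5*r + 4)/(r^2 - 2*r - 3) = (r + 4)/(r - 3)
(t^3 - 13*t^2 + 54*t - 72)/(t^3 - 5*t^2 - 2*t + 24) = (t - 6)/(t + 2)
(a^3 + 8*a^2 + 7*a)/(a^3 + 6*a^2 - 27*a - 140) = a*(a + 1)/(a^2 - a - 20)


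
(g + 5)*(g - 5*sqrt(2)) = g^2 - 5*sqrt(2)*g + 5*g - 25*sqrt(2)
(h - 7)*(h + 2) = h^2 - 5*h - 14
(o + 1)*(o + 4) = o^2 + 5*o + 4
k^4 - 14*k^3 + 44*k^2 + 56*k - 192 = (k - 8)*(k - 6)*(k - 2)*(k + 2)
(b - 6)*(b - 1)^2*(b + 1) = b^4 - 7*b^3 + 5*b^2 + 7*b - 6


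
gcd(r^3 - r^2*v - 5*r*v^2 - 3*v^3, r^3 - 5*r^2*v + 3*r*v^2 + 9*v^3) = r^2 - 2*r*v - 3*v^2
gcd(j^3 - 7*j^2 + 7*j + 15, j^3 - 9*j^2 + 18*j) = j - 3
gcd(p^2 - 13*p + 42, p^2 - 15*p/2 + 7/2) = p - 7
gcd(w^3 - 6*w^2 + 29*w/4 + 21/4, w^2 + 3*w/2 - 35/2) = w - 7/2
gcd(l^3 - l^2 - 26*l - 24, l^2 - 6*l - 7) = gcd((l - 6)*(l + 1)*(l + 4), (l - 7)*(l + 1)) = l + 1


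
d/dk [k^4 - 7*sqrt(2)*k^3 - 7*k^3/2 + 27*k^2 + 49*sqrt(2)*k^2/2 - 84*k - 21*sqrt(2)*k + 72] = 4*k^3 - 21*sqrt(2)*k^2 - 21*k^2/2 + 54*k + 49*sqrt(2)*k - 84 - 21*sqrt(2)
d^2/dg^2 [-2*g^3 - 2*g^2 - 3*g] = -12*g - 4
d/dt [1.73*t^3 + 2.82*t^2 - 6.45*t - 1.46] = 5.19*t^2 + 5.64*t - 6.45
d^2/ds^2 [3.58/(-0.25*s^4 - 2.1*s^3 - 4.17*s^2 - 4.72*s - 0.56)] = ((10.74*s^2 + 45.108*s + 29.8572)*(0.25*s^4 + 2.1*s^3 + 4.17*s^2 + 4.72*s + 0.56) - 3.58*(1.0*s^3 + 6.3*s^2 + 8.34*s + 4.72)*(2.0*s^3 + 12.6*s^2 + 16.68*s + 9.44))/(0.25*s^4 + 2.1*s^3 + 4.17*s^2 + 4.72*s + 0.56)^3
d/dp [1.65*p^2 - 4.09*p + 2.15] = 3.3*p - 4.09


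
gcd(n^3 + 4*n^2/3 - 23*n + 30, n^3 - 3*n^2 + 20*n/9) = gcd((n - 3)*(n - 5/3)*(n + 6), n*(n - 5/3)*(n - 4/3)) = n - 5/3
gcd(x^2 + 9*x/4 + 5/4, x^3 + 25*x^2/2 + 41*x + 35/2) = 1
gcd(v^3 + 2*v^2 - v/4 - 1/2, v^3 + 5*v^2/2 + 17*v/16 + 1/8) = v + 2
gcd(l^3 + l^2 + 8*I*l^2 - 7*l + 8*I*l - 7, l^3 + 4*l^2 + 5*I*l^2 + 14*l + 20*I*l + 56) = l + 7*I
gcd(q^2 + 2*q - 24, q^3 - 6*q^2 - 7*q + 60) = q - 4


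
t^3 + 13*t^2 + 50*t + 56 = (t + 2)*(t + 4)*(t + 7)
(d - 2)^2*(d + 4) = d^3 - 12*d + 16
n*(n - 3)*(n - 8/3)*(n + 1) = n^4 - 14*n^3/3 + 7*n^2/3 + 8*n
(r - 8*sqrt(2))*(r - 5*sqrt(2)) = r^2 - 13*sqrt(2)*r + 80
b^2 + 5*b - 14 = (b - 2)*(b + 7)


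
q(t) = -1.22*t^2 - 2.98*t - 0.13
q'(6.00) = -17.62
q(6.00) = -61.93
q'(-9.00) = 18.98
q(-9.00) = -72.13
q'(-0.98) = -0.59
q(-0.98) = 1.62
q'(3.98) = -12.69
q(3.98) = -31.32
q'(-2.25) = 2.51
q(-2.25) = 0.40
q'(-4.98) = 9.17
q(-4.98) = -15.55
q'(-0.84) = -0.93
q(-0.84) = 1.51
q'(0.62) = -4.49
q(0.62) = -2.45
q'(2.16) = -8.25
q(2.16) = -12.26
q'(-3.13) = 4.66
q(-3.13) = -2.75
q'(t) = -2.44*t - 2.98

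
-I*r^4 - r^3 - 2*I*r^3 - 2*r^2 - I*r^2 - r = r*(r + 1)*(r - I)*(-I*r - I)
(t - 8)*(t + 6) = t^2 - 2*t - 48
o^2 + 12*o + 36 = (o + 6)^2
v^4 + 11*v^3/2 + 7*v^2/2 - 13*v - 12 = (v - 3/2)*(v + 1)*(v + 2)*(v + 4)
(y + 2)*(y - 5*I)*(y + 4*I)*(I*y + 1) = I*y^4 + 2*y^3 + 2*I*y^3 + 4*y^2 + 19*I*y^2 + 20*y + 38*I*y + 40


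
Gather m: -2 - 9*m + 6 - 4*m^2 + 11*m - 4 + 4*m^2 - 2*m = 0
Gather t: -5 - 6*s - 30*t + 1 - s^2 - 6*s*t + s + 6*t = -s^2 - 5*s + t*(-6*s - 24) - 4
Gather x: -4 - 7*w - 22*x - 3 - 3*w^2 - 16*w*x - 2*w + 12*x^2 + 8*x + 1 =-3*w^2 - 9*w + 12*x^2 + x*(-16*w - 14) - 6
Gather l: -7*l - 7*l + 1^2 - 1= -14*l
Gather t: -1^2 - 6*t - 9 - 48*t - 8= -54*t - 18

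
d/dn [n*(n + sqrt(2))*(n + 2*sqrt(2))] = 3*n^2 + 6*sqrt(2)*n + 4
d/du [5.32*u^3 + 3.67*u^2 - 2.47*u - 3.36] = 15.96*u^2 + 7.34*u - 2.47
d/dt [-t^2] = -2*t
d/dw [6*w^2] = 12*w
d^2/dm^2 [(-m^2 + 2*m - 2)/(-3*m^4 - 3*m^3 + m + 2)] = 2*(27*m^8 - 81*m^7 + 45*m^6 + 234*m^5 + 171*m^4 - 96*m^3 - 18*m^2 + 36*m + 10)/(27*m^12 + 81*m^11 + 81*m^10 - 108*m^8 - 135*m^7 - 45*m^6 + 45*m^5 + 72*m^4 + 35*m^3 - 6*m^2 - 12*m - 8)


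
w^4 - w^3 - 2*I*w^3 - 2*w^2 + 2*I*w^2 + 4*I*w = w*(w - 2)*(w + 1)*(w - 2*I)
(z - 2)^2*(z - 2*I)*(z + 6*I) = z^4 - 4*z^3 + 4*I*z^3 + 16*z^2 - 16*I*z^2 - 48*z + 16*I*z + 48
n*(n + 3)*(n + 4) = n^3 + 7*n^2 + 12*n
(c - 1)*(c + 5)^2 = c^3 + 9*c^2 + 15*c - 25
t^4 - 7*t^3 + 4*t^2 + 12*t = t*(t - 6)*(t - 2)*(t + 1)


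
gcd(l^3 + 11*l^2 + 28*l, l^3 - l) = l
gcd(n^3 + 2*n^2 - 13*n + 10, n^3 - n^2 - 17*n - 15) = 1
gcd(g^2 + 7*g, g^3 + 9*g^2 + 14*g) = g^2 + 7*g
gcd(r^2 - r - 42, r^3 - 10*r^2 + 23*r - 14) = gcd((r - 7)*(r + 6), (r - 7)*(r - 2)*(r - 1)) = r - 7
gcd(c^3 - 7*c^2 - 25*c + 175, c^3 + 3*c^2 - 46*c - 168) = c - 7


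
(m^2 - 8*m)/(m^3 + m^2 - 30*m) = (m - 8)/(m^2 + m - 30)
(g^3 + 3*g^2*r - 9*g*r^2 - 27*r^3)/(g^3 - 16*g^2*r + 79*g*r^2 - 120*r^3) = (g^2 + 6*g*r + 9*r^2)/(g^2 - 13*g*r + 40*r^2)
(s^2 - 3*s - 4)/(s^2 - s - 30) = (-s^2 + 3*s + 4)/(-s^2 + s + 30)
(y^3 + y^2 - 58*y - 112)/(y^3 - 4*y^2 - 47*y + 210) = (y^2 - 6*y - 16)/(y^2 - 11*y + 30)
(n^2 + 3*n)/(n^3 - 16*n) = (n + 3)/(n^2 - 16)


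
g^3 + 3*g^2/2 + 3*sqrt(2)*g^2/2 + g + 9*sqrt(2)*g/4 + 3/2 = (g + 3/2)*(g + sqrt(2)/2)*(g + sqrt(2))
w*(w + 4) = w^2 + 4*w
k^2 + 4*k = k*(k + 4)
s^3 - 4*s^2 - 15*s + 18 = (s - 6)*(s - 1)*(s + 3)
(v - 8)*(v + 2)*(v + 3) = v^3 - 3*v^2 - 34*v - 48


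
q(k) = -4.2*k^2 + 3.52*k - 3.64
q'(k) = 3.52 - 8.4*k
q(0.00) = -3.64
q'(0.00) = 3.52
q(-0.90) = -10.21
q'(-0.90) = 11.08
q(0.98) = -4.22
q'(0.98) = -4.71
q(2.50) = -21.09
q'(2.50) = -17.48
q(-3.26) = -59.75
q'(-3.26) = 30.90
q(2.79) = -26.51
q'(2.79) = -19.92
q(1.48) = -7.63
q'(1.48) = -8.91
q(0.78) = -3.45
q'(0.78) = -3.03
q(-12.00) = -650.68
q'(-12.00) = 104.32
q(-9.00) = -375.52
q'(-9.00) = 79.12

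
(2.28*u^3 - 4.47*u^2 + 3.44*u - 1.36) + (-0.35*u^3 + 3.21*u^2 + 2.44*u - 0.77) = 1.93*u^3 - 1.26*u^2 + 5.88*u - 2.13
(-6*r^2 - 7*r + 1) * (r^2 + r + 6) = -6*r^4 - 13*r^3 - 42*r^2 - 41*r + 6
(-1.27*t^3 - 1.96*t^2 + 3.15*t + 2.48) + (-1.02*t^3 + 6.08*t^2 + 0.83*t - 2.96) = -2.29*t^3 + 4.12*t^2 + 3.98*t - 0.48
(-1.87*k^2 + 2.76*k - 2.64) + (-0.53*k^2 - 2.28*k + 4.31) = -2.4*k^2 + 0.48*k + 1.67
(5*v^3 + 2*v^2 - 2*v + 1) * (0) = 0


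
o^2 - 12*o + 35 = (o - 7)*(o - 5)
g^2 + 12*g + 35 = (g + 5)*(g + 7)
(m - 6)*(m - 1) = m^2 - 7*m + 6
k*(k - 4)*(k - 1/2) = k^3 - 9*k^2/2 + 2*k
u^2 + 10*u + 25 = (u + 5)^2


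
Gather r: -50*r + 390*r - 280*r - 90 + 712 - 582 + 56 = 60*r + 96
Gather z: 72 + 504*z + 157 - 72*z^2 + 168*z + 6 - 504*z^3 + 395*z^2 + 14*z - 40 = -504*z^3 + 323*z^2 + 686*z + 195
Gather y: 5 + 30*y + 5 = 30*y + 10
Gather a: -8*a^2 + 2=2 - 8*a^2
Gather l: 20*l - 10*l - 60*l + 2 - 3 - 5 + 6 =-50*l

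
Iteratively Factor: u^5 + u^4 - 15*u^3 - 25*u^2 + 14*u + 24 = (u + 2)*(u^4 - u^3 - 13*u^2 + u + 12) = (u - 4)*(u + 2)*(u^3 + 3*u^2 - u - 3) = (u - 4)*(u + 1)*(u + 2)*(u^2 + 2*u - 3) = (u - 4)*(u + 1)*(u + 2)*(u + 3)*(u - 1)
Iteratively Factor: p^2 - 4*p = (p - 4)*(p)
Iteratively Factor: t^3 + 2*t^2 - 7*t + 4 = (t + 4)*(t^2 - 2*t + 1) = (t - 1)*(t + 4)*(t - 1)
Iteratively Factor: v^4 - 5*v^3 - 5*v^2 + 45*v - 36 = (v - 3)*(v^3 - 2*v^2 - 11*v + 12) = (v - 4)*(v - 3)*(v^2 + 2*v - 3) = (v - 4)*(v - 3)*(v + 3)*(v - 1)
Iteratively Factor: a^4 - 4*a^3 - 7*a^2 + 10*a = (a)*(a^3 - 4*a^2 - 7*a + 10) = a*(a - 5)*(a^2 + a - 2) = a*(a - 5)*(a - 1)*(a + 2)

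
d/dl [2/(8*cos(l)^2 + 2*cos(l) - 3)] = 4*(8*cos(l) + 1)*sin(l)/(8*cos(l)^2 + 2*cos(l) - 3)^2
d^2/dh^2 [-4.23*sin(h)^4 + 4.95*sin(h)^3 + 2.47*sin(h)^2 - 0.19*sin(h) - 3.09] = 67.68*sin(h)^4 - 44.55*sin(h)^3 - 60.64*sin(h)^2 + 29.89*sin(h) + 4.94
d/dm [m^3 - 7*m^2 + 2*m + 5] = 3*m^2 - 14*m + 2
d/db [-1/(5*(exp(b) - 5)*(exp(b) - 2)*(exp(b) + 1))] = ((exp(b) - 5)*(exp(b) - 2) + (exp(b) - 5)*(exp(b) + 1) + (exp(b) - 2)*(exp(b) + 1))/(20*(exp(b) - 5)^2*(exp(b) - 2)^2*cosh(b/2)^2)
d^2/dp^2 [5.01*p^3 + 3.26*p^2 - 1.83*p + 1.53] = 30.06*p + 6.52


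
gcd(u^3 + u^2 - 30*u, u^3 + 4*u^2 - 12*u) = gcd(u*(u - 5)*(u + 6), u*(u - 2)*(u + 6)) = u^2 + 6*u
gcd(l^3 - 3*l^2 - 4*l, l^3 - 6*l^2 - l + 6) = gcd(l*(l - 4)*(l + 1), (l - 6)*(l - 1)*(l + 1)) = l + 1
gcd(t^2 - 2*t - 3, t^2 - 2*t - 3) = t^2 - 2*t - 3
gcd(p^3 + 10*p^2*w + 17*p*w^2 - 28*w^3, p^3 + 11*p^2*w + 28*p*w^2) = p^2 + 11*p*w + 28*w^2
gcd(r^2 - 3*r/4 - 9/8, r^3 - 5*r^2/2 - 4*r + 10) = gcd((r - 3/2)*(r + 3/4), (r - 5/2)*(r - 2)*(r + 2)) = 1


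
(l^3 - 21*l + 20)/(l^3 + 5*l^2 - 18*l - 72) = (l^2 + 4*l - 5)/(l^2 + 9*l + 18)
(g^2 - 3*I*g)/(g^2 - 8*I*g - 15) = g/(g - 5*I)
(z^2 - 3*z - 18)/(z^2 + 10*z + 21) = (z - 6)/(z + 7)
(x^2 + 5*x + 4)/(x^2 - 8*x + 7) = (x^2 + 5*x + 4)/(x^2 - 8*x + 7)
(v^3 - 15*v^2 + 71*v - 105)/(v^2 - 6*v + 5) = (v^2 - 10*v + 21)/(v - 1)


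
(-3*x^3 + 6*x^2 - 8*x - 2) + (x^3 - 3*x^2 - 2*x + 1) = -2*x^3 + 3*x^2 - 10*x - 1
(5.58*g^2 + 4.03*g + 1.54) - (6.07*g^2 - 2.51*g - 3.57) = -0.49*g^2 + 6.54*g + 5.11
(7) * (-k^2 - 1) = -7*k^2 - 7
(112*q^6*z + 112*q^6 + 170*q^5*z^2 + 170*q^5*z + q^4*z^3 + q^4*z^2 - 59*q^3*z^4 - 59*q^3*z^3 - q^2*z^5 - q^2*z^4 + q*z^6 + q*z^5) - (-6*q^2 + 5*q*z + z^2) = 112*q^6*z + 112*q^6 + 170*q^5*z^2 + 170*q^5*z + q^4*z^3 + q^4*z^2 - 59*q^3*z^4 - 59*q^3*z^3 - q^2*z^5 - q^2*z^4 + 6*q^2 + q*z^6 + q*z^5 - 5*q*z - z^2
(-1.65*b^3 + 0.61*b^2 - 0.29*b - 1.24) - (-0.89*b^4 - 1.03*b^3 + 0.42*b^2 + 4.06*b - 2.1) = 0.89*b^4 - 0.62*b^3 + 0.19*b^2 - 4.35*b + 0.86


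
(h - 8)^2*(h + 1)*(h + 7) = h^4 - 8*h^3 - 57*h^2 + 400*h + 448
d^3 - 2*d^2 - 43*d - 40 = (d - 8)*(d + 1)*(d + 5)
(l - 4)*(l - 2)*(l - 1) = l^3 - 7*l^2 + 14*l - 8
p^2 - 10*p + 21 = (p - 7)*(p - 3)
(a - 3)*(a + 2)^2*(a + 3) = a^4 + 4*a^3 - 5*a^2 - 36*a - 36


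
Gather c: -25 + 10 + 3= -12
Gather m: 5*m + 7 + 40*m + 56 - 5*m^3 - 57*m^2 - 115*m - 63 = -5*m^3 - 57*m^2 - 70*m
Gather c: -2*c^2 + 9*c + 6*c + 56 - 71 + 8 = -2*c^2 + 15*c - 7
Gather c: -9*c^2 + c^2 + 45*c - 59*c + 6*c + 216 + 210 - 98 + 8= -8*c^2 - 8*c + 336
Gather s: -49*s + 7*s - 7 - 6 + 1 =-42*s - 12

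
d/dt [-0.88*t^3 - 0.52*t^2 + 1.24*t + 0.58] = -2.64*t^2 - 1.04*t + 1.24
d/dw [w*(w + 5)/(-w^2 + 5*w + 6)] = 2*(5*w^2 + 6*w + 15)/(w^4 - 10*w^3 + 13*w^2 + 60*w + 36)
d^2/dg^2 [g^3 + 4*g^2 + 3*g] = 6*g + 8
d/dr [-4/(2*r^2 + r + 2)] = 4*(4*r + 1)/(2*r^2 + r + 2)^2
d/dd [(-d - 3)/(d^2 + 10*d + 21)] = 1/(d^2 + 14*d + 49)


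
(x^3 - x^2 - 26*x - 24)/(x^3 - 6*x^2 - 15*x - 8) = (x^2 - 2*x - 24)/(x^2 - 7*x - 8)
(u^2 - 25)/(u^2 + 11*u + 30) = (u - 5)/(u + 6)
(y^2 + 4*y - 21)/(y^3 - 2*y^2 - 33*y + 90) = (y + 7)/(y^2 + y - 30)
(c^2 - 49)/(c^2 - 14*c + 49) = (c + 7)/(c - 7)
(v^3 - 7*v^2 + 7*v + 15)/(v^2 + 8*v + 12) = (v^3 - 7*v^2 + 7*v + 15)/(v^2 + 8*v + 12)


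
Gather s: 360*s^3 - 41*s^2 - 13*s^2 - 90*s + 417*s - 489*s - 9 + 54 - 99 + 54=360*s^3 - 54*s^2 - 162*s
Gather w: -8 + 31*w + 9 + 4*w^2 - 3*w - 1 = 4*w^2 + 28*w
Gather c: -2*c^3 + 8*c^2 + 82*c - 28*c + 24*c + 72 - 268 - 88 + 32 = -2*c^3 + 8*c^2 + 78*c - 252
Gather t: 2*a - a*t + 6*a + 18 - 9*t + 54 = 8*a + t*(-a - 9) + 72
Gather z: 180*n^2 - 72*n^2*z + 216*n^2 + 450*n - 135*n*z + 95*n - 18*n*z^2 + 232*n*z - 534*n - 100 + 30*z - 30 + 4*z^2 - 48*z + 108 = 396*n^2 + 11*n + z^2*(4 - 18*n) + z*(-72*n^2 + 97*n - 18) - 22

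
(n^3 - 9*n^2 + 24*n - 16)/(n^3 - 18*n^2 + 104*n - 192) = (n^2 - 5*n + 4)/(n^2 - 14*n + 48)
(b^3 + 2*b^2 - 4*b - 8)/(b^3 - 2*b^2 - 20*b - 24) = (b - 2)/(b - 6)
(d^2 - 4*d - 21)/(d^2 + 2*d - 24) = (d^2 - 4*d - 21)/(d^2 + 2*d - 24)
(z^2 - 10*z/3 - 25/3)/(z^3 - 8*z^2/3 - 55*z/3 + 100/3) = (3*z + 5)/(3*z^2 + 7*z - 20)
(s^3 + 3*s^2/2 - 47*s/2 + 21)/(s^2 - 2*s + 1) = (s^2 + 5*s/2 - 21)/(s - 1)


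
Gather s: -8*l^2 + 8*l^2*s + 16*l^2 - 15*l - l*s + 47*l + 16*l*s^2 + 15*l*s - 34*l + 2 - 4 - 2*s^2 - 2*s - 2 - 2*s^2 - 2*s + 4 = 8*l^2 - 2*l + s^2*(16*l - 4) + s*(8*l^2 + 14*l - 4)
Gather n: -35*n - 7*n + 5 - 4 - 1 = -42*n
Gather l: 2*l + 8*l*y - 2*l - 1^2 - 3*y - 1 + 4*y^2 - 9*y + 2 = 8*l*y + 4*y^2 - 12*y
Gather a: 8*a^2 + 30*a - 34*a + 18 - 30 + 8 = 8*a^2 - 4*a - 4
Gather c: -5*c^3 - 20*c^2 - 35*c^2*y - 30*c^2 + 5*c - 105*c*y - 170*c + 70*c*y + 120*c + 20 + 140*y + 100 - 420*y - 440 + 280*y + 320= -5*c^3 + c^2*(-35*y - 50) + c*(-35*y - 45)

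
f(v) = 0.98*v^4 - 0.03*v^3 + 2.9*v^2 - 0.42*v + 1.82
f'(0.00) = -0.42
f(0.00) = 1.82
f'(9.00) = 2902.17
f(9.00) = 6640.85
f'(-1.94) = -40.63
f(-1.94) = 27.65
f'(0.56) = 3.49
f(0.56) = 2.59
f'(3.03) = 125.37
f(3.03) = 108.94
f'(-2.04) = -45.91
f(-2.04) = 31.97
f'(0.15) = 0.46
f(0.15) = 1.82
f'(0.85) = 6.85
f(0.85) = 4.05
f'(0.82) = 6.44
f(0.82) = 3.85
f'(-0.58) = -4.58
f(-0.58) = 3.16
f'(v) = 3.92*v^3 - 0.09*v^2 + 5.8*v - 0.42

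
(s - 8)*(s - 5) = s^2 - 13*s + 40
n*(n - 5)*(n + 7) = n^3 + 2*n^2 - 35*n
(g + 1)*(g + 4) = g^2 + 5*g + 4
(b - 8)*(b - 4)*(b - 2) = b^3 - 14*b^2 + 56*b - 64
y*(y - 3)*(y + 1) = y^3 - 2*y^2 - 3*y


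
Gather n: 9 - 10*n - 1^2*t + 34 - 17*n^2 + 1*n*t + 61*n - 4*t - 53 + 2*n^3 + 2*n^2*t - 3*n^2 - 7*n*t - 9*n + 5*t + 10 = 2*n^3 + n^2*(2*t - 20) + n*(42 - 6*t)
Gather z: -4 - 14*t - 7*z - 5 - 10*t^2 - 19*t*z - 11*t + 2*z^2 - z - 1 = -10*t^2 - 25*t + 2*z^2 + z*(-19*t - 8) - 10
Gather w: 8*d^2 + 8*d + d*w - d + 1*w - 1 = 8*d^2 + 7*d + w*(d + 1) - 1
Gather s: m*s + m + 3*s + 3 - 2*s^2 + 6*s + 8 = m - 2*s^2 + s*(m + 9) + 11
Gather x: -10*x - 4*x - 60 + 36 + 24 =-14*x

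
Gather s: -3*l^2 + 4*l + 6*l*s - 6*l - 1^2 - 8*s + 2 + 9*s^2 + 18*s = -3*l^2 - 2*l + 9*s^2 + s*(6*l + 10) + 1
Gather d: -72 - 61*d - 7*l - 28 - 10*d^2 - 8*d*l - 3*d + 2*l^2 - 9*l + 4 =-10*d^2 + d*(-8*l - 64) + 2*l^2 - 16*l - 96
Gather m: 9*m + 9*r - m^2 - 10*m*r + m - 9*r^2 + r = -m^2 + m*(10 - 10*r) - 9*r^2 + 10*r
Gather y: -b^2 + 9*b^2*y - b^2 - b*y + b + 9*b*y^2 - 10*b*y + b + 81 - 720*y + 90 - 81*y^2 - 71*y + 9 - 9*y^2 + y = -2*b^2 + 2*b + y^2*(9*b - 90) + y*(9*b^2 - 11*b - 790) + 180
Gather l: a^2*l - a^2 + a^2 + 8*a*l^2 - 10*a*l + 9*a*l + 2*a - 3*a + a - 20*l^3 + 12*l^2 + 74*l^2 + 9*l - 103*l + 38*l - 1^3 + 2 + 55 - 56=-20*l^3 + l^2*(8*a + 86) + l*(a^2 - a - 56)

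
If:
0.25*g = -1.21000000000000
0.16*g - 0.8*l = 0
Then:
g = -4.84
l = -0.97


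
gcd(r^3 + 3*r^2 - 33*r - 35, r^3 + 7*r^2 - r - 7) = r^2 + 8*r + 7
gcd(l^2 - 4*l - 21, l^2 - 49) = l - 7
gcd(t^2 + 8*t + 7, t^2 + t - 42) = t + 7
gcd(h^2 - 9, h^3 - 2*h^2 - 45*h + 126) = h - 3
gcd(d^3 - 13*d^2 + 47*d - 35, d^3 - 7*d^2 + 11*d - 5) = d^2 - 6*d + 5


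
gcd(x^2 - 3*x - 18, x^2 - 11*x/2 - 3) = x - 6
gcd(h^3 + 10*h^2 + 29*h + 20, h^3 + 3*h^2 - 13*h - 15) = h^2 + 6*h + 5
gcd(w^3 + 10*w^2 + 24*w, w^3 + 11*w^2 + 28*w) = w^2 + 4*w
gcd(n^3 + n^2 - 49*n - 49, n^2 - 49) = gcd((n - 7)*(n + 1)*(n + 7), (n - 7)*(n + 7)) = n^2 - 49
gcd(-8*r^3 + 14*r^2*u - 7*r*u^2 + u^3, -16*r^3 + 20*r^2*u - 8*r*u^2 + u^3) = 8*r^2 - 6*r*u + u^2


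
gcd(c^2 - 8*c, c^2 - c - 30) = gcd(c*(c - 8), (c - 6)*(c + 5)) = 1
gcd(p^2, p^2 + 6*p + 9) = 1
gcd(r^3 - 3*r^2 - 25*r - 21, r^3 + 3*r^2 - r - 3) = r^2 + 4*r + 3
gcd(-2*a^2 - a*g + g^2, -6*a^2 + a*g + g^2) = 2*a - g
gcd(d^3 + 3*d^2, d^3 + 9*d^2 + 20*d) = d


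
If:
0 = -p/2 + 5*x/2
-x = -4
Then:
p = 20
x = 4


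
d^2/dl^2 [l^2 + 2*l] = 2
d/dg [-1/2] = 0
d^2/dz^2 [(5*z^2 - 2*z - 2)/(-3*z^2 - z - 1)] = 22*(3*z^3 + 9*z^2 - 1)/(27*z^6 + 27*z^5 + 36*z^4 + 19*z^3 + 12*z^2 + 3*z + 1)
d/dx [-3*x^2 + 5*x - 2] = 5 - 6*x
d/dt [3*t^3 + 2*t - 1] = 9*t^2 + 2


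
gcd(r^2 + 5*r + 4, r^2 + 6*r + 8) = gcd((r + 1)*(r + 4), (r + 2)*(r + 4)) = r + 4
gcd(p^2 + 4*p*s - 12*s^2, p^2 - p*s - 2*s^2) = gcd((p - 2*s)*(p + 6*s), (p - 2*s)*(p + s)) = p - 2*s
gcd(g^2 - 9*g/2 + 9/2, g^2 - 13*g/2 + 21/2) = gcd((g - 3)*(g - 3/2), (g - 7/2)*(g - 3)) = g - 3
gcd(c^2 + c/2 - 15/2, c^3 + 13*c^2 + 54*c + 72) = c + 3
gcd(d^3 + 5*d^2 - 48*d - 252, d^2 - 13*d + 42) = d - 7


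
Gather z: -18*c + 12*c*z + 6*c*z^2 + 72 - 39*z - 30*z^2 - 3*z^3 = -18*c - 3*z^3 + z^2*(6*c - 30) + z*(12*c - 39) + 72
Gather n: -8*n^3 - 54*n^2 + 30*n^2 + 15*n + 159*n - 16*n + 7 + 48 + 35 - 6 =-8*n^3 - 24*n^2 + 158*n + 84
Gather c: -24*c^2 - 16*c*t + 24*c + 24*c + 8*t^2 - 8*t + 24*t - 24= -24*c^2 + c*(48 - 16*t) + 8*t^2 + 16*t - 24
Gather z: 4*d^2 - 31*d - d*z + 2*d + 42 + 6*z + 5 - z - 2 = 4*d^2 - 29*d + z*(5 - d) + 45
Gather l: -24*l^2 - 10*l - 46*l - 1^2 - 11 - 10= -24*l^2 - 56*l - 22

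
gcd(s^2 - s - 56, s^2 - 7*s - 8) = s - 8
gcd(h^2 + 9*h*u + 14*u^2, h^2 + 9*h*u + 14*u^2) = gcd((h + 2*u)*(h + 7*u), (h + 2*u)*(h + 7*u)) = h^2 + 9*h*u + 14*u^2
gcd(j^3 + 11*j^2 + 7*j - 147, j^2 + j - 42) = j + 7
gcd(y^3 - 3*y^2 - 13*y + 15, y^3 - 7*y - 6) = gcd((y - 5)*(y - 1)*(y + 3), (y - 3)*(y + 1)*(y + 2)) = 1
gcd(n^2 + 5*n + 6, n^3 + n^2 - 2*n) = n + 2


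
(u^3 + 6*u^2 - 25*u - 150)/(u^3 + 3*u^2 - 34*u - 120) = (u^2 + u - 30)/(u^2 - 2*u - 24)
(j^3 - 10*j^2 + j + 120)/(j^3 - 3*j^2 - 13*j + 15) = (j - 8)/(j - 1)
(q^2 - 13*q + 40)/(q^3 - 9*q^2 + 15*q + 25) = (q - 8)/(q^2 - 4*q - 5)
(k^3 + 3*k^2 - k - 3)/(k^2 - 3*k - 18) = (k^2 - 1)/(k - 6)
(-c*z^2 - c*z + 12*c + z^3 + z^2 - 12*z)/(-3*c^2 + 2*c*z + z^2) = (z^2 + z - 12)/(3*c + z)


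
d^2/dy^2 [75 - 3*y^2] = -6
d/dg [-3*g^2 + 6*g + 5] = 6 - 6*g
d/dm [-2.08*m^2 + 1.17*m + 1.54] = 1.17 - 4.16*m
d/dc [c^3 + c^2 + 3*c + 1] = 3*c^2 + 2*c + 3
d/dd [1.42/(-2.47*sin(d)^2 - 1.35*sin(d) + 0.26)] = (7.0148*sin(d) + 1.917)*cos(d)/(2.47*sin(d)^2 + 1.35*sin(d) - 0.26)^2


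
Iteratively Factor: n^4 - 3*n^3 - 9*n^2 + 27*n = (n - 3)*(n^3 - 9*n) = (n - 3)^2*(n^2 + 3*n) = n*(n - 3)^2*(n + 3)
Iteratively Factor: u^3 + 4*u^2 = (u)*(u^2 + 4*u) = u^2*(u + 4)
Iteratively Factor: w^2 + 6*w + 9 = (w + 3)*(w + 3)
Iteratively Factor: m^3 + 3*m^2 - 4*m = (m + 4)*(m^2 - m) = (m - 1)*(m + 4)*(m)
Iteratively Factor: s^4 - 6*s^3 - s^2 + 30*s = (s + 2)*(s^3 - 8*s^2 + 15*s) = s*(s + 2)*(s^2 - 8*s + 15) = s*(s - 5)*(s + 2)*(s - 3)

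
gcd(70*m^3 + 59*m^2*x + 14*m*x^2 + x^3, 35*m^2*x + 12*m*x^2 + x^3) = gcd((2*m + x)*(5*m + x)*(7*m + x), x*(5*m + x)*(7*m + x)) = 35*m^2 + 12*m*x + x^2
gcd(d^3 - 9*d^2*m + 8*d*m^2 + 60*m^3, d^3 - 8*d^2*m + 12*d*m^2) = d - 6*m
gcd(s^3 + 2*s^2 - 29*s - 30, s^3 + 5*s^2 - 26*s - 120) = s^2 + s - 30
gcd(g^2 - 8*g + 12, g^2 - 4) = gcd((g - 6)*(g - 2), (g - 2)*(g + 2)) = g - 2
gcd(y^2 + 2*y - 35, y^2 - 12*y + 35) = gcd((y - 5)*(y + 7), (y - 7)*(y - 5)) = y - 5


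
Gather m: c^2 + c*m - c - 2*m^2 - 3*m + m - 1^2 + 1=c^2 - c - 2*m^2 + m*(c - 2)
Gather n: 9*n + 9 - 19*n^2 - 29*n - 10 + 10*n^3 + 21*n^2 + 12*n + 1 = 10*n^3 + 2*n^2 - 8*n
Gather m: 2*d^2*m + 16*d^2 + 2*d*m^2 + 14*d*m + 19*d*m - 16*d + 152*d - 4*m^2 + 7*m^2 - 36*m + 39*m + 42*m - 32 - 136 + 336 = 16*d^2 + 136*d + m^2*(2*d + 3) + m*(2*d^2 + 33*d + 45) + 168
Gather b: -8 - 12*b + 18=10 - 12*b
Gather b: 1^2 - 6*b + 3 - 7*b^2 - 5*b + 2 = -7*b^2 - 11*b + 6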